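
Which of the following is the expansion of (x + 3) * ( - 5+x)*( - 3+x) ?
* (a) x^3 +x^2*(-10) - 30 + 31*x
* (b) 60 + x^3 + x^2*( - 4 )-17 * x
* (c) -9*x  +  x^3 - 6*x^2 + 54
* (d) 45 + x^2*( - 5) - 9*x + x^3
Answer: d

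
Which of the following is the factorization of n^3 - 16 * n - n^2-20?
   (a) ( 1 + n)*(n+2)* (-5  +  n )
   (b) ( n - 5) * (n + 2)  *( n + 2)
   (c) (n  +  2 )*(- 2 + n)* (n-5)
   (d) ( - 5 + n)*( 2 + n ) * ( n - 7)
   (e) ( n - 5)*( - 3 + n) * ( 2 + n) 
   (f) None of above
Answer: b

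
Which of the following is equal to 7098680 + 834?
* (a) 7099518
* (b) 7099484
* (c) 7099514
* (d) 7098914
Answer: c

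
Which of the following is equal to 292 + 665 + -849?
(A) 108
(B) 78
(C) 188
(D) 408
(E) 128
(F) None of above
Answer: A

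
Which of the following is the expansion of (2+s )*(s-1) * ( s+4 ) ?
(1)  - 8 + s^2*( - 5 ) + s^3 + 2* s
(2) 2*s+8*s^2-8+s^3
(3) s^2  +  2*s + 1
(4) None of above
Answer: 4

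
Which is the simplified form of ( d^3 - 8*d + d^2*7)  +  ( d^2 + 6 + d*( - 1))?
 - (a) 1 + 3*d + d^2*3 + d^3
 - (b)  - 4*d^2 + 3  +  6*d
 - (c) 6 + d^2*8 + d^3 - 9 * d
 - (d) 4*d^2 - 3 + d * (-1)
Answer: c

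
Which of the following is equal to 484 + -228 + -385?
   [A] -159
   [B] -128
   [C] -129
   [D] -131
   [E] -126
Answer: C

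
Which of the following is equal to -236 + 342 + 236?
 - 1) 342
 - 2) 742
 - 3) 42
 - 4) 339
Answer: 1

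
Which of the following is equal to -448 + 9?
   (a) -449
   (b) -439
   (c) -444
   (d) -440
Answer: b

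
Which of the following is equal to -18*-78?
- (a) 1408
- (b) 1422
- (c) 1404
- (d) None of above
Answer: c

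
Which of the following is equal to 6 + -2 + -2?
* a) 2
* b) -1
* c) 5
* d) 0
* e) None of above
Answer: a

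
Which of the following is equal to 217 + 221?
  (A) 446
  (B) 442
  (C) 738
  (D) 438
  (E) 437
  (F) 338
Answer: D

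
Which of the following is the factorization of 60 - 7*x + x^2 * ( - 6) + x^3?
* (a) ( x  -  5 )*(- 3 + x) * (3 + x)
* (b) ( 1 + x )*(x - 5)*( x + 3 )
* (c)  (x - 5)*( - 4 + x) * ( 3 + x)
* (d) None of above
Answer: c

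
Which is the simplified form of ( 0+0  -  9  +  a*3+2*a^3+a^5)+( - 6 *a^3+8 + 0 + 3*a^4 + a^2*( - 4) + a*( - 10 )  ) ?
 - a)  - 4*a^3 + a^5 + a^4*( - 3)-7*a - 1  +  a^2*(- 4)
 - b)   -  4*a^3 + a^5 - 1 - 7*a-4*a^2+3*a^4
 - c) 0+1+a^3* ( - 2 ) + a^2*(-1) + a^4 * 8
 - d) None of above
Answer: b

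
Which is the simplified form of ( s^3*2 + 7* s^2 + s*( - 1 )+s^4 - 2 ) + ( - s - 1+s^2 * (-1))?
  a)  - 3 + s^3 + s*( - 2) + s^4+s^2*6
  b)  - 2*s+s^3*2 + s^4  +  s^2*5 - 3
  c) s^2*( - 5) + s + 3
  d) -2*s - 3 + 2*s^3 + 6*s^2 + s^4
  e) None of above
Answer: d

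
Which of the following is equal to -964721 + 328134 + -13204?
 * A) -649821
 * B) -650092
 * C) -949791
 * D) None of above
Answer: D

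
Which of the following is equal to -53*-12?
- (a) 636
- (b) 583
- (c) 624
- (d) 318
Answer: a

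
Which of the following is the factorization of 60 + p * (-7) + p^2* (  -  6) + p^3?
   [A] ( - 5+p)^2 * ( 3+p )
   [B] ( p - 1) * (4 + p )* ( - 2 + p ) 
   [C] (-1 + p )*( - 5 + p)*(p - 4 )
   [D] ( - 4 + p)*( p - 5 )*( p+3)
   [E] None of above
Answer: D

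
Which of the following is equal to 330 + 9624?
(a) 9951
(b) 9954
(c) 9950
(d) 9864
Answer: b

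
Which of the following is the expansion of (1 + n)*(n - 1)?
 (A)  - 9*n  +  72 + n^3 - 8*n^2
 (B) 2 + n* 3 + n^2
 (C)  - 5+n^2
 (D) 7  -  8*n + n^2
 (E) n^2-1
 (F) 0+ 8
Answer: E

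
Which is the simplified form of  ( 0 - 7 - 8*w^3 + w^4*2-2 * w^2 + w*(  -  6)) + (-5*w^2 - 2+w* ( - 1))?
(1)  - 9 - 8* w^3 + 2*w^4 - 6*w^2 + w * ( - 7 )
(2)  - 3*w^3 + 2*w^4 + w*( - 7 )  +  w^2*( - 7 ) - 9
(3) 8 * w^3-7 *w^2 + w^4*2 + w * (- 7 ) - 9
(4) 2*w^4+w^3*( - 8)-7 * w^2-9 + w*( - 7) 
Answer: 4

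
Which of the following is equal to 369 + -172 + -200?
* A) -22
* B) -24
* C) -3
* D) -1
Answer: C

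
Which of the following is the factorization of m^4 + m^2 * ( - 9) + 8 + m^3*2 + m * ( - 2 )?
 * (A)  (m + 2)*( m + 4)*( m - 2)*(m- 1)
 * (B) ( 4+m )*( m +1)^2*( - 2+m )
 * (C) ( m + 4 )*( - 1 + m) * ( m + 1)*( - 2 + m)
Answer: C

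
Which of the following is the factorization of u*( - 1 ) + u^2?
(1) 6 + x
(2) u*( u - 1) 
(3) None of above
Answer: 2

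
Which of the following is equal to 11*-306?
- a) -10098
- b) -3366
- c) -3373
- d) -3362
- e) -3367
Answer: b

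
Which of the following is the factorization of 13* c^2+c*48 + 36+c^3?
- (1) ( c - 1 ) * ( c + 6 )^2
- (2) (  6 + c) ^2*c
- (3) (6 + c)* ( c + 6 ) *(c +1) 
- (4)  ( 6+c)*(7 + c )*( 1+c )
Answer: 3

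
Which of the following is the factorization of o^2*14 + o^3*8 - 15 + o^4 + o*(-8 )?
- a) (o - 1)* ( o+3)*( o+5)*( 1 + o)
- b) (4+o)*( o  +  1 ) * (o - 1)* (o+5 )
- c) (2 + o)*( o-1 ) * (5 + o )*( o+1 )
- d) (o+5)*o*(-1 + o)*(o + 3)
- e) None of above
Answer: a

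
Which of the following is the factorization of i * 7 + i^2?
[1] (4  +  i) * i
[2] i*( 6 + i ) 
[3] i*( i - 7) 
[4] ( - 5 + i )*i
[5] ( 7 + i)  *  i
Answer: 5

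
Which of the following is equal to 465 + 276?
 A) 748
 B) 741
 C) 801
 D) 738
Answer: B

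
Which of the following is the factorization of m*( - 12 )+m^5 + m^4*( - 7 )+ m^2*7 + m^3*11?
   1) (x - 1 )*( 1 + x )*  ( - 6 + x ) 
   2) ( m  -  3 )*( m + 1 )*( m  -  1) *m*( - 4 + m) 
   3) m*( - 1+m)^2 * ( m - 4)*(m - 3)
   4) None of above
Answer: 2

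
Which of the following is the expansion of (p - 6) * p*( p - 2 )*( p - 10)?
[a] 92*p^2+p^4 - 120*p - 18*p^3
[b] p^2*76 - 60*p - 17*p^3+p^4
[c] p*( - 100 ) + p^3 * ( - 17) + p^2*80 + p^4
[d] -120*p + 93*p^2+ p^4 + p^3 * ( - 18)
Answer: a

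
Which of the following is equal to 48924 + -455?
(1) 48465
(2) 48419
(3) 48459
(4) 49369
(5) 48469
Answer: 5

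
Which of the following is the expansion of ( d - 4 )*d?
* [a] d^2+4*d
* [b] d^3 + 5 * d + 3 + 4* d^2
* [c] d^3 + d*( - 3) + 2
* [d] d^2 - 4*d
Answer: d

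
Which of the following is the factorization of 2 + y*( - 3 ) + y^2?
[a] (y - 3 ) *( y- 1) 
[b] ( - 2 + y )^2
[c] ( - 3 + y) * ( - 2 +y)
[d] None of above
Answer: d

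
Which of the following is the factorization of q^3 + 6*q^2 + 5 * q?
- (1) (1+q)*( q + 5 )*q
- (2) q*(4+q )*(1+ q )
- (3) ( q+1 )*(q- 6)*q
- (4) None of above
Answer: 1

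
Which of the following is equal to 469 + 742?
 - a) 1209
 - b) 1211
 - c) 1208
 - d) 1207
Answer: b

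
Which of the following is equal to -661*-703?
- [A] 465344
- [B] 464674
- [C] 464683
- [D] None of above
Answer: C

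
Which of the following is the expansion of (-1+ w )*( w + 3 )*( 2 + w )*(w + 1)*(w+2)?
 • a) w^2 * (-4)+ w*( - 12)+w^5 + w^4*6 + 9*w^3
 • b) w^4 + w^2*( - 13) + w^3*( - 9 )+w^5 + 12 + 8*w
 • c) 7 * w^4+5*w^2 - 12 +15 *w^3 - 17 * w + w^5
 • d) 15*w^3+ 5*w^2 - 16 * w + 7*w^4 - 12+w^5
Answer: d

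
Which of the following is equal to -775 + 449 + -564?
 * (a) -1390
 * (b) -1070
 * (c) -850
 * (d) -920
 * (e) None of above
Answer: e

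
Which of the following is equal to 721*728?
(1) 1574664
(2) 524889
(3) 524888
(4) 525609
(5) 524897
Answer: 3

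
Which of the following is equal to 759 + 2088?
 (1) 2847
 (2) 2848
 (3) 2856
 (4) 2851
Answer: 1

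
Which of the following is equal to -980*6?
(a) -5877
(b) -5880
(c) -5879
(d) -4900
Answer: b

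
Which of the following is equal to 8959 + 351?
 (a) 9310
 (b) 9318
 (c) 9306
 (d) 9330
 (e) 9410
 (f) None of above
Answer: a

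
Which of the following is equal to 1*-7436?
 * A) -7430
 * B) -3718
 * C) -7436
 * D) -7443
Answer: C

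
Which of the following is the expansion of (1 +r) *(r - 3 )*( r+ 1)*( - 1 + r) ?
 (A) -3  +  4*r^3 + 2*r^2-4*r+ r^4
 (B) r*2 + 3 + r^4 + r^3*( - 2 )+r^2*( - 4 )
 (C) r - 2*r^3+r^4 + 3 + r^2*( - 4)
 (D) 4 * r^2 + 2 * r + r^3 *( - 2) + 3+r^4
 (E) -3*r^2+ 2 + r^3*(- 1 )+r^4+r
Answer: B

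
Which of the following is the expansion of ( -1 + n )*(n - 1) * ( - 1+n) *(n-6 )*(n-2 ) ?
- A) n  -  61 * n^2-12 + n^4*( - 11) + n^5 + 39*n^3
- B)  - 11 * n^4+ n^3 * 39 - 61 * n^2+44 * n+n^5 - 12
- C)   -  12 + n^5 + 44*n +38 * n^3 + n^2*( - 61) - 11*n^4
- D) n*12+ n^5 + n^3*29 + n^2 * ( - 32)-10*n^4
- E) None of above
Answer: B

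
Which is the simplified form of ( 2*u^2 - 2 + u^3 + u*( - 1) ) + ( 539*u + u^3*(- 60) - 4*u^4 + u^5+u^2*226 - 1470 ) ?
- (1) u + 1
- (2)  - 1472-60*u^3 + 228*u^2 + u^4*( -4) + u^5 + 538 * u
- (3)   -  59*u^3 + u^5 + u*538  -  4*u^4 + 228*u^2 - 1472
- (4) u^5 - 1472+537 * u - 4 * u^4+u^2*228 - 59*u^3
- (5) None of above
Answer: 3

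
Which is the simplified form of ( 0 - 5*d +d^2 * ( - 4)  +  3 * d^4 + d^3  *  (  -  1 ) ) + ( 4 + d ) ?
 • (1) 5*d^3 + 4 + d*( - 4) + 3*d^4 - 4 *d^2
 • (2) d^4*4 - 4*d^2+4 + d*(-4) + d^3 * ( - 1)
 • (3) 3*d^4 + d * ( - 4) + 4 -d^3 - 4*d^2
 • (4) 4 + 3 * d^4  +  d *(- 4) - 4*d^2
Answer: 3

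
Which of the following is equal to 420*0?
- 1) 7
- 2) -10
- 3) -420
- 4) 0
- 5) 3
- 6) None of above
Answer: 4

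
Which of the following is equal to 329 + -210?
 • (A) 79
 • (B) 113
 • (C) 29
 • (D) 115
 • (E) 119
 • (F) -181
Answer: E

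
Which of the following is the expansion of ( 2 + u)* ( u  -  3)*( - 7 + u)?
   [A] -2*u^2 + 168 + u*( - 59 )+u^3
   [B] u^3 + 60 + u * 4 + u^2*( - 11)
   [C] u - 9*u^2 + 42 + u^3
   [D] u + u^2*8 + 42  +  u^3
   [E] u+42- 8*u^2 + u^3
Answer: E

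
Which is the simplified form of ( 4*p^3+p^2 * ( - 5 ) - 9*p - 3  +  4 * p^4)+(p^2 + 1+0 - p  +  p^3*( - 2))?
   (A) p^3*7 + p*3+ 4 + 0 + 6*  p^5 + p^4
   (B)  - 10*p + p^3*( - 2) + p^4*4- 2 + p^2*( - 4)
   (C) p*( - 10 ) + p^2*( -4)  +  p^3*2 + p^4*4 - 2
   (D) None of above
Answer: C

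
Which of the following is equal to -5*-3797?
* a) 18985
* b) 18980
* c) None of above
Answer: a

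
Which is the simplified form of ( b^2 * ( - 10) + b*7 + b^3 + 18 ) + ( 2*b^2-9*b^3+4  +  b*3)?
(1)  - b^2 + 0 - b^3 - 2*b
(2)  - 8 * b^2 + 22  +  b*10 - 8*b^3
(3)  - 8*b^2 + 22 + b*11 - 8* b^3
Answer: 2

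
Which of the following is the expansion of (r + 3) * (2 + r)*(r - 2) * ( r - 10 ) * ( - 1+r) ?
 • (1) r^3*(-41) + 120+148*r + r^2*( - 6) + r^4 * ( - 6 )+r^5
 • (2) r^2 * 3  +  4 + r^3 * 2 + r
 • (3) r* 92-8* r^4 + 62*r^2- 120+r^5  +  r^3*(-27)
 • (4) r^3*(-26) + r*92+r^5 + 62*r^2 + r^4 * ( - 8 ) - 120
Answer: 3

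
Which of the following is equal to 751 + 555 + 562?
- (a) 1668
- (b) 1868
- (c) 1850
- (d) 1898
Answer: b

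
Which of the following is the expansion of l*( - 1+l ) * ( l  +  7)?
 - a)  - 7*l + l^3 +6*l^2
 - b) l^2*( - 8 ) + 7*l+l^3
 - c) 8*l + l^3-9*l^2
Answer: a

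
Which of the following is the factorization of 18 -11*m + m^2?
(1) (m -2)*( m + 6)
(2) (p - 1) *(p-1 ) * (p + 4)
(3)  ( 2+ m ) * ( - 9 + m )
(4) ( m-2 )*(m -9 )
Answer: 4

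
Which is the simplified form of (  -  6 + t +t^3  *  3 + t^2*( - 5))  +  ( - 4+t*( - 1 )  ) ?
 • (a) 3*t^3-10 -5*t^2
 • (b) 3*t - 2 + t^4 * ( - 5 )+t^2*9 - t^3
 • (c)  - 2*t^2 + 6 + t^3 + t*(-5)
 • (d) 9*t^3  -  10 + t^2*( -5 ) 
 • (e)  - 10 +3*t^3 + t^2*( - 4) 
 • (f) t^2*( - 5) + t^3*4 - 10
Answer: a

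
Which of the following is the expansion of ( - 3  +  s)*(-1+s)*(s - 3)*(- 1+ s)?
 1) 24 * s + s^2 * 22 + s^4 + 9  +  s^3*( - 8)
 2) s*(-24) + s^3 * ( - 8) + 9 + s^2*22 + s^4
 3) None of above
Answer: 2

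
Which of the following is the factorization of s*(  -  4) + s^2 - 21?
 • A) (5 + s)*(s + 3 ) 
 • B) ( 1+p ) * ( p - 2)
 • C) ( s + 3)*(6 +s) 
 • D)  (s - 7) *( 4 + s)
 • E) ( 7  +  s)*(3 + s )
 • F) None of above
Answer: F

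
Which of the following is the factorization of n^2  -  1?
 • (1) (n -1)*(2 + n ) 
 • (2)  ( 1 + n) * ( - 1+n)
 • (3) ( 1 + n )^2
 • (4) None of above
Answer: 2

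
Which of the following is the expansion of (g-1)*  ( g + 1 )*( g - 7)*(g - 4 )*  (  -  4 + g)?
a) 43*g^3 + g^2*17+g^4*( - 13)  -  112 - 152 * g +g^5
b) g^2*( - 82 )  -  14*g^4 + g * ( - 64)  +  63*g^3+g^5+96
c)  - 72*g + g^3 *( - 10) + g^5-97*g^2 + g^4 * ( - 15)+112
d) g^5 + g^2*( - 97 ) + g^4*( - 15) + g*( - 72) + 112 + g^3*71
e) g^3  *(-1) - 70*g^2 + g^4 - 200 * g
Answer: d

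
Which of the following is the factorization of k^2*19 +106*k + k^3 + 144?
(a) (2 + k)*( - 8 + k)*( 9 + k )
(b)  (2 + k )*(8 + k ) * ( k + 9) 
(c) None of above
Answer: b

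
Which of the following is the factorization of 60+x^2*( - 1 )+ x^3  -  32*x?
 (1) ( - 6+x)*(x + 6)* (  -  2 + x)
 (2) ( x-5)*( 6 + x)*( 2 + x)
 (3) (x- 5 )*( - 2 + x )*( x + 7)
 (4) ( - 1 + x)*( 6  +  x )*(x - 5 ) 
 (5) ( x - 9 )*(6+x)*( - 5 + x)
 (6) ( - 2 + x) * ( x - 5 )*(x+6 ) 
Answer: 6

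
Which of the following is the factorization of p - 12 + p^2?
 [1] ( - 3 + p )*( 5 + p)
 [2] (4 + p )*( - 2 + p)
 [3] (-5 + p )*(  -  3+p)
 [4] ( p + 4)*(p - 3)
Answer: 4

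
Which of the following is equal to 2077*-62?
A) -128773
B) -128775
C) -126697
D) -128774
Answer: D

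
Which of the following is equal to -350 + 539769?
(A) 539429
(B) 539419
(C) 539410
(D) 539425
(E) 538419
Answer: B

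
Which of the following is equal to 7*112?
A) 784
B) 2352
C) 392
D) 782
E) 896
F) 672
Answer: A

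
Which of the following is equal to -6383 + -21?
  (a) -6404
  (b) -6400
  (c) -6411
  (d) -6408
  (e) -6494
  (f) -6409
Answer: a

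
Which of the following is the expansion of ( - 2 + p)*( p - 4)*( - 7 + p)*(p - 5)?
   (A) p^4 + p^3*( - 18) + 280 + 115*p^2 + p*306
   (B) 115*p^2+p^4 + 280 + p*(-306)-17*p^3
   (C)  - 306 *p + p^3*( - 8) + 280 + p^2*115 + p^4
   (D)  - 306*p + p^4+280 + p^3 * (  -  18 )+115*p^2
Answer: D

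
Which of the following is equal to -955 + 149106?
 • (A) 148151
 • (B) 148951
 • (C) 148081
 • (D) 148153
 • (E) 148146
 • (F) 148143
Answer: A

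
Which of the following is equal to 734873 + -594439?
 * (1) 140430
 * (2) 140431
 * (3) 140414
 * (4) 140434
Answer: 4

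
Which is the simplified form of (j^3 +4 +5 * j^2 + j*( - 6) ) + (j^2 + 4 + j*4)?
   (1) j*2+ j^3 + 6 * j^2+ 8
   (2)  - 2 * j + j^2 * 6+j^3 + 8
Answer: 2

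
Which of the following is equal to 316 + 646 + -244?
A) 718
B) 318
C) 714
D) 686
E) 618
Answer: A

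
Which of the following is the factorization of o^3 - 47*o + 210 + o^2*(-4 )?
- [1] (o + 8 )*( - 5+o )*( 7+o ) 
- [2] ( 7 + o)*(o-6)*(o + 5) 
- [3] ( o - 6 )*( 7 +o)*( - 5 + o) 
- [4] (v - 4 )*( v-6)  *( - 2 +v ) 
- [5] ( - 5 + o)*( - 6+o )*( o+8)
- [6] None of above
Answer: 3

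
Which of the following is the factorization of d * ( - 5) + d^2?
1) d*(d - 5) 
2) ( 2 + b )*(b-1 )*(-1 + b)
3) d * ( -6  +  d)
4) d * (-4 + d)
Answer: 1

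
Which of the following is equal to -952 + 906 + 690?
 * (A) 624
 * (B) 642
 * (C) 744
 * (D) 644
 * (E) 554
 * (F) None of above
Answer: D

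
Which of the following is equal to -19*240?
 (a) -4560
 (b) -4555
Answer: a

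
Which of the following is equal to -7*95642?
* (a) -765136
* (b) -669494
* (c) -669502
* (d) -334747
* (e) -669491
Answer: b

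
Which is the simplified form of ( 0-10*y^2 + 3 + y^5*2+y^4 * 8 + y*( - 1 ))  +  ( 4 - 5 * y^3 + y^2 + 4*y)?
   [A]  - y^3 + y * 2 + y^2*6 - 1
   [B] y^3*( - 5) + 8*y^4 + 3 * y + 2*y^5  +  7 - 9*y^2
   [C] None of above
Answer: B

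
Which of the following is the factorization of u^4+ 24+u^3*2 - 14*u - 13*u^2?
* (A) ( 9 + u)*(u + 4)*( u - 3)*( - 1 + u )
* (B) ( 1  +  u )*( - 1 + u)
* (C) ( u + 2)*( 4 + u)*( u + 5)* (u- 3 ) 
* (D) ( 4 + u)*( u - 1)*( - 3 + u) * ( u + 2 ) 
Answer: D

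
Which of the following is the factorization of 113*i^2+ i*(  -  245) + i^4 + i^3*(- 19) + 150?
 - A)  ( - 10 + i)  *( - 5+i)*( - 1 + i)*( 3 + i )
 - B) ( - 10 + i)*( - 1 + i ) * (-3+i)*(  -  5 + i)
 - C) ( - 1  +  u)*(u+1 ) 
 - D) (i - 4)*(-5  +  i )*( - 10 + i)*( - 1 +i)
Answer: B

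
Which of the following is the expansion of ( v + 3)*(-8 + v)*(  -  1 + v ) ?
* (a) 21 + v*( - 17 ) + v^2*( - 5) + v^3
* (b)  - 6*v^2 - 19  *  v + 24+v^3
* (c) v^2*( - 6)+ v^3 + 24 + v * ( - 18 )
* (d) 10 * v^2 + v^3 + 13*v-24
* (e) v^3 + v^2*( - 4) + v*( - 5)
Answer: b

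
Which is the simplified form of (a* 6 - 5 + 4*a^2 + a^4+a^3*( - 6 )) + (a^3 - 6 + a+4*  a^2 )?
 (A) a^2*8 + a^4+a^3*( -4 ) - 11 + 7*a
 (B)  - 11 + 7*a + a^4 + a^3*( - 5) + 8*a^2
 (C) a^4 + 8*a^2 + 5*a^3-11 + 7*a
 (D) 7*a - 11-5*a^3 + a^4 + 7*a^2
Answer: B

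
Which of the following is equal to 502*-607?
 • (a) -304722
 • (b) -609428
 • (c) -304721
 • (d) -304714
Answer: d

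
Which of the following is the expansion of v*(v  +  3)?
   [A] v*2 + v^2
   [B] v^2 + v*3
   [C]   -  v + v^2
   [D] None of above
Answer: B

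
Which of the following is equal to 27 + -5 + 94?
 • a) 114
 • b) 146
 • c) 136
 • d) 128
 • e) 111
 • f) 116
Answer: f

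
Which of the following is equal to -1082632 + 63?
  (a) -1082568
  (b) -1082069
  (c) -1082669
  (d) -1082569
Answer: d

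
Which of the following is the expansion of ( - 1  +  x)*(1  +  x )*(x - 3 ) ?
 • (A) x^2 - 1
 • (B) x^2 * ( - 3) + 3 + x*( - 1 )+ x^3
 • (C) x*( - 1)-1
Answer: B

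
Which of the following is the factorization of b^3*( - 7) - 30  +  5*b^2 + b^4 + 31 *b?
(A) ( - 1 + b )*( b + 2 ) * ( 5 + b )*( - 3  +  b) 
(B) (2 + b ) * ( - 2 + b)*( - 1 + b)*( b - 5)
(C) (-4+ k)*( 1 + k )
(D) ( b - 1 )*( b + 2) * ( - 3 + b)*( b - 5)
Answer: D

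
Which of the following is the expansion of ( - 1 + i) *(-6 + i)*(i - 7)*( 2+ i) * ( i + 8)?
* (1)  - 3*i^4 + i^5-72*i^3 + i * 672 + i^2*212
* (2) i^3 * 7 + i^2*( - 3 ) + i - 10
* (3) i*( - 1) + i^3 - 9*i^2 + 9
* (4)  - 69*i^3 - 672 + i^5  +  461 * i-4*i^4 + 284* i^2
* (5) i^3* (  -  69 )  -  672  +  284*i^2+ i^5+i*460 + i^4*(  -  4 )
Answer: 5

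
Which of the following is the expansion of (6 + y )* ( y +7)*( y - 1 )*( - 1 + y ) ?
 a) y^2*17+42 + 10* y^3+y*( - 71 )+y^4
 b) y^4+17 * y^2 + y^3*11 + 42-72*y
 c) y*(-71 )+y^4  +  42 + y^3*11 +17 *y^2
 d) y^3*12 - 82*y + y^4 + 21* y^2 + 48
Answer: c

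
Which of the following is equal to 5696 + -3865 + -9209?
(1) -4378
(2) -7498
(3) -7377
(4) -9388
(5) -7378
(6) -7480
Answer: 5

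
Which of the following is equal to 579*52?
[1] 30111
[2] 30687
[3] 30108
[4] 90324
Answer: 3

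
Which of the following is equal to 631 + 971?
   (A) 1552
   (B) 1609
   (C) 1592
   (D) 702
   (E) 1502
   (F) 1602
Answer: F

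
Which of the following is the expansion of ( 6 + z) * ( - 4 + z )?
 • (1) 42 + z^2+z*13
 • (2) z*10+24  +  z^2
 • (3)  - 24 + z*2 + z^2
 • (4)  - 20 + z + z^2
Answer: 3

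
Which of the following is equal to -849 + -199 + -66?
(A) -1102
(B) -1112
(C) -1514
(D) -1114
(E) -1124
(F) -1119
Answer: D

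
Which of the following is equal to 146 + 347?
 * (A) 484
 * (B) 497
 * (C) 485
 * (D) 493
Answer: D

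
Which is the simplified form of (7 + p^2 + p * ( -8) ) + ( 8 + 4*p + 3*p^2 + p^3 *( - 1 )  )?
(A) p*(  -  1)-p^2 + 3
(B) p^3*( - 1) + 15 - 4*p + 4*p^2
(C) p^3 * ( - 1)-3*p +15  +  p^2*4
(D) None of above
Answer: B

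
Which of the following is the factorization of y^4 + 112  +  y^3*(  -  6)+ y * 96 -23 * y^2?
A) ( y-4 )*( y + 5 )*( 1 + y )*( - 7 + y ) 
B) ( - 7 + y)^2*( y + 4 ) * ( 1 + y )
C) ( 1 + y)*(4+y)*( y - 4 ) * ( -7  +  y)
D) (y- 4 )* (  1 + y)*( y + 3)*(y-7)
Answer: C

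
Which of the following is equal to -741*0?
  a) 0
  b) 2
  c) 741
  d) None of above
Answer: a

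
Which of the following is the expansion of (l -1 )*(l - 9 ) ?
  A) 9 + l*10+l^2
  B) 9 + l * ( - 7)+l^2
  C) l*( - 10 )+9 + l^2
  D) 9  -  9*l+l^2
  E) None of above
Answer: C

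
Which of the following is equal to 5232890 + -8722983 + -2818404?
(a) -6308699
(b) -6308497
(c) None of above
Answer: b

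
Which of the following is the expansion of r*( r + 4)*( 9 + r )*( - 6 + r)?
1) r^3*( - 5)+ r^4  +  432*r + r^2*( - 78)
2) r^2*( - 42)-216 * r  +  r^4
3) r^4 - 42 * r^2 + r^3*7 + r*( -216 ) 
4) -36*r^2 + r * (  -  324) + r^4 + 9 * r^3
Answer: 3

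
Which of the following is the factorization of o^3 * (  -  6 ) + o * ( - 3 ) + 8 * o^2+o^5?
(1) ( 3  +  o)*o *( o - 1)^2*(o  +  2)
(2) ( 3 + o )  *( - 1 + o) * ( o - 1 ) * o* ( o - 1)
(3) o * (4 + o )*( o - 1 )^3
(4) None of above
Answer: 2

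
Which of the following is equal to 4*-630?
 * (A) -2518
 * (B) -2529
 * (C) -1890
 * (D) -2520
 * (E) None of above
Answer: D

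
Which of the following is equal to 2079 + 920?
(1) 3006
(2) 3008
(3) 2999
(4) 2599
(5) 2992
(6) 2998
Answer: 3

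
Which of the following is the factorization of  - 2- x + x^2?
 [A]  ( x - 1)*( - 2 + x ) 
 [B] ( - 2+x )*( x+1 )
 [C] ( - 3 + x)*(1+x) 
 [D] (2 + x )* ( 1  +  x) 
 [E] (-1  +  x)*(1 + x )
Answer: B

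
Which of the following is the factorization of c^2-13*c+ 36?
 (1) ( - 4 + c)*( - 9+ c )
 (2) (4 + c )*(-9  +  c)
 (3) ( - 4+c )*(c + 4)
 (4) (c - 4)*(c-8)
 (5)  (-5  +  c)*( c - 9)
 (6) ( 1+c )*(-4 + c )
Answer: 1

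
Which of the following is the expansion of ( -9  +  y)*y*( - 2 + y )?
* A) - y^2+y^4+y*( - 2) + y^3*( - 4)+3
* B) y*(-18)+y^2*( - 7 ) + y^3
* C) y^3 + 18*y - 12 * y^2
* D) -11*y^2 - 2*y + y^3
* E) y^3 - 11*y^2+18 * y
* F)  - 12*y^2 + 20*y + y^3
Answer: E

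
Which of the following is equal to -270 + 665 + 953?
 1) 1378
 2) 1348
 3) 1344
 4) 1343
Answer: 2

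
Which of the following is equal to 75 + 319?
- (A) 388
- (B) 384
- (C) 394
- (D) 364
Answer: C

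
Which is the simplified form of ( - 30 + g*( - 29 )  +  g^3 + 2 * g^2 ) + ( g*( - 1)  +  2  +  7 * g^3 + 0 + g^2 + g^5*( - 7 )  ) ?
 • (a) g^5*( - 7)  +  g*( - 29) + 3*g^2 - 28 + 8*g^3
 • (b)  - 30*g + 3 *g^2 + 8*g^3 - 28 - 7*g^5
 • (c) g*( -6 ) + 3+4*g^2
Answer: b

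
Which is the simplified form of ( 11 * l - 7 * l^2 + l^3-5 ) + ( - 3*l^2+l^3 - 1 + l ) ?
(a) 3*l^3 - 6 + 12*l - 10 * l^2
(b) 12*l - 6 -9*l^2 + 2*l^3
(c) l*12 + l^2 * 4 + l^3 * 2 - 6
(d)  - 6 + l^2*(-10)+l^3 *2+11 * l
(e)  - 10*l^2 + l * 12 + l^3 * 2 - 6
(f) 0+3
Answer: e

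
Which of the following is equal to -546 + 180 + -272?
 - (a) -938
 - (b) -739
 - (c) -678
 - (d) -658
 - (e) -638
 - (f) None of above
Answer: e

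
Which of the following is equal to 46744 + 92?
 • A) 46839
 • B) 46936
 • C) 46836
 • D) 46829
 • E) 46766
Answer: C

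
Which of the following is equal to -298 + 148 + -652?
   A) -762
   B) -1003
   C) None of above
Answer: C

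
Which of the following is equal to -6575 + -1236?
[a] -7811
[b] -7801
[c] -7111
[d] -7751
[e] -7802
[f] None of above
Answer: a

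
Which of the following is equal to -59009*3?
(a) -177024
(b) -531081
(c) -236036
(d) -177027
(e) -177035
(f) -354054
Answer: d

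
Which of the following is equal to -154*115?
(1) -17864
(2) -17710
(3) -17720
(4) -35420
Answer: 2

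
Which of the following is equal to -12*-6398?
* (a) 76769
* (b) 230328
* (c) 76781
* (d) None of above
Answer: d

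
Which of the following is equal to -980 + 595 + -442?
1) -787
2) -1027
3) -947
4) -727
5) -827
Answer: 5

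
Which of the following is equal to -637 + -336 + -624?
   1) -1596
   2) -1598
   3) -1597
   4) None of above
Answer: 3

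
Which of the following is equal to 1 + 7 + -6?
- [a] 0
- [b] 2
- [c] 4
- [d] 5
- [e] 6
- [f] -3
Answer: b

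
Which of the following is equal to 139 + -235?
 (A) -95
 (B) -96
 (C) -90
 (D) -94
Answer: B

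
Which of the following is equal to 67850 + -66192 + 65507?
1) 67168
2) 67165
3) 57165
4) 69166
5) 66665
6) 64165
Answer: 2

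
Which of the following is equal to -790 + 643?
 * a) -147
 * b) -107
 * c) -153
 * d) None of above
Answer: a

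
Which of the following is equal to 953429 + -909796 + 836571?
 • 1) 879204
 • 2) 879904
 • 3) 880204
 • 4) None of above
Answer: 3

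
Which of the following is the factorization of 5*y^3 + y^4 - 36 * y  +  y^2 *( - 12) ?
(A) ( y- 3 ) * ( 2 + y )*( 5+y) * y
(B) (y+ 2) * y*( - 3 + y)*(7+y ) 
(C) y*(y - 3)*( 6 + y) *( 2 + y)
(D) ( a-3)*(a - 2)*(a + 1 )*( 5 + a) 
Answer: C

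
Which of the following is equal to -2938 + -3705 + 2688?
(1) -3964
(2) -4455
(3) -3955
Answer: 3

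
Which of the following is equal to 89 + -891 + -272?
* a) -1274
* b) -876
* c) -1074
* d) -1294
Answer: c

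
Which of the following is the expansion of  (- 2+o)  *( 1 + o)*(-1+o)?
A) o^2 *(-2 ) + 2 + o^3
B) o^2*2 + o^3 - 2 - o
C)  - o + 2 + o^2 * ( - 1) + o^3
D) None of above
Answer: D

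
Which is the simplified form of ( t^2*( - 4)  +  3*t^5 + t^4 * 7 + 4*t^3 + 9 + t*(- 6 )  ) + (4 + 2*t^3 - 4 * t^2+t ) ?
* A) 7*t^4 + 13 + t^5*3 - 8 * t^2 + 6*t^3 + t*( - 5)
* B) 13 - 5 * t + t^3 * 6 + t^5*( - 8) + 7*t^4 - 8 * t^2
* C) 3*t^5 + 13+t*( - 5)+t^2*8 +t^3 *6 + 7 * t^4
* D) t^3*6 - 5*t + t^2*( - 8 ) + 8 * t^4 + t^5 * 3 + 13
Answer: A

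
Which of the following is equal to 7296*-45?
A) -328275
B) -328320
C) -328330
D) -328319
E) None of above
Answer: B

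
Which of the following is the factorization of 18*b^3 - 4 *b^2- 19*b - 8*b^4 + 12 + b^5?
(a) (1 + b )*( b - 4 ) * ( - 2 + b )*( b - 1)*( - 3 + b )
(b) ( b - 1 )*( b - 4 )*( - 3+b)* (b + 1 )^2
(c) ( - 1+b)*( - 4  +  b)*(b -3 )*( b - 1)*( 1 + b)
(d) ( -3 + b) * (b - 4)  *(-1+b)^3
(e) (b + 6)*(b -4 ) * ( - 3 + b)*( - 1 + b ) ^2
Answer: c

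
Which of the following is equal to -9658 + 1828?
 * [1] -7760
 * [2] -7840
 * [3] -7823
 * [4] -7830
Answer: 4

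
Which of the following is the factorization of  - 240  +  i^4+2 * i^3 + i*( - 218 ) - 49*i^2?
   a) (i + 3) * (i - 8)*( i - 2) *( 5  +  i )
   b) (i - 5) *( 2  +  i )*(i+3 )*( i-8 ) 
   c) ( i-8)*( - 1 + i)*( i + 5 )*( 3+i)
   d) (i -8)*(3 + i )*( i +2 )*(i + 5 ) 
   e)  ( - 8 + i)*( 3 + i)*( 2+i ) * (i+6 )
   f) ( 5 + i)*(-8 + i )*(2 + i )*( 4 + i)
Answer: d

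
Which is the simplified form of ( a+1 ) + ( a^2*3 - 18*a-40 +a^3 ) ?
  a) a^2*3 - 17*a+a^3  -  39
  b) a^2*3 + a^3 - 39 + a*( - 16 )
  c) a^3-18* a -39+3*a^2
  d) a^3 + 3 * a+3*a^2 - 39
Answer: a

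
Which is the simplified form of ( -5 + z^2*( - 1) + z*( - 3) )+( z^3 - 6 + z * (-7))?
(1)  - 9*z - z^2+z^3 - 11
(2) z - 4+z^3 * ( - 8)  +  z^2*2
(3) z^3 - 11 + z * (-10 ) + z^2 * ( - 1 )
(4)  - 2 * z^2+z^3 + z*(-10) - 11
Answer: 3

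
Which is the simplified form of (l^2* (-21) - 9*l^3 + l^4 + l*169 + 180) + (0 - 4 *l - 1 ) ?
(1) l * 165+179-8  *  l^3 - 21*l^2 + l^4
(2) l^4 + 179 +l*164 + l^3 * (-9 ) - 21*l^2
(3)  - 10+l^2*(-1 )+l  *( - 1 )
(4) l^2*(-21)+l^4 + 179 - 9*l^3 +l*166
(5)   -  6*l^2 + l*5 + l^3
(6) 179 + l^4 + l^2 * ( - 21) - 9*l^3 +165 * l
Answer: 6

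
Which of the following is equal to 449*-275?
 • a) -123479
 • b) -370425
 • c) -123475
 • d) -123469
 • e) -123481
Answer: c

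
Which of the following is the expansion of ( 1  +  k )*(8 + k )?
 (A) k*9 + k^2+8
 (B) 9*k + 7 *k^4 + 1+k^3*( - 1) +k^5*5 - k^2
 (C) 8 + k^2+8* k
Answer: A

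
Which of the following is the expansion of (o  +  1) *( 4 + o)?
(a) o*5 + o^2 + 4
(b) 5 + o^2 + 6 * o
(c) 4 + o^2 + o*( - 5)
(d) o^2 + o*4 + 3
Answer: a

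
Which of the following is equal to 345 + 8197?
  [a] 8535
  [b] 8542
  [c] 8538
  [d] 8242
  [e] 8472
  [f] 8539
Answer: b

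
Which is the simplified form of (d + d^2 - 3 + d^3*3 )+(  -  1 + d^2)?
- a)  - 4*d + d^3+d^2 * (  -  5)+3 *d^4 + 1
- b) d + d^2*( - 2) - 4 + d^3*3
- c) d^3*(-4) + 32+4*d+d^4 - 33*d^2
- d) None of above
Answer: d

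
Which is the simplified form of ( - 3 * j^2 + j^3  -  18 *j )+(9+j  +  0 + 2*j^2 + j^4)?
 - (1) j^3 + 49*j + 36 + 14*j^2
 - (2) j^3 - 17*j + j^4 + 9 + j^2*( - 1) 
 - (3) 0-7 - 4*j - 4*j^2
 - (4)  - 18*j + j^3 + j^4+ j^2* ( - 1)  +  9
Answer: 2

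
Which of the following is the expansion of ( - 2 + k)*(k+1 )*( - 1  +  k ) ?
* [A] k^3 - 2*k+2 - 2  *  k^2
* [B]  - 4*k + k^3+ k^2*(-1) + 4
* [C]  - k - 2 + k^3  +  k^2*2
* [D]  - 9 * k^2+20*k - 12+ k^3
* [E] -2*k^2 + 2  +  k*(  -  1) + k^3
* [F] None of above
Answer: E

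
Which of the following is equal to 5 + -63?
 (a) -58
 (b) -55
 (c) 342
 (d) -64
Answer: a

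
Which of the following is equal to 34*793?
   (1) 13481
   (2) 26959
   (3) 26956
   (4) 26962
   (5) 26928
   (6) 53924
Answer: 4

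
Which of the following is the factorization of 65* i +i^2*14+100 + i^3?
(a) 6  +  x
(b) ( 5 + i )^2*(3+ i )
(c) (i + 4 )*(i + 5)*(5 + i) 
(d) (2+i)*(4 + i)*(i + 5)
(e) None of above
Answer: c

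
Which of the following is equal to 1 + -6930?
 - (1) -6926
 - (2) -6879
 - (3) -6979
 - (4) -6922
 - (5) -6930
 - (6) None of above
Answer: 6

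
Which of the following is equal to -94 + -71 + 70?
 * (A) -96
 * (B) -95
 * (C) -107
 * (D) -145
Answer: B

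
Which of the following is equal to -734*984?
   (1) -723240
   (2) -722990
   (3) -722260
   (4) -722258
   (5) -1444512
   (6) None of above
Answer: 6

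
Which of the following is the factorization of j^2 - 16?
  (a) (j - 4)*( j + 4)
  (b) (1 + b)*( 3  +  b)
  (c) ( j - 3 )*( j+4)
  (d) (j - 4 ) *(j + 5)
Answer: a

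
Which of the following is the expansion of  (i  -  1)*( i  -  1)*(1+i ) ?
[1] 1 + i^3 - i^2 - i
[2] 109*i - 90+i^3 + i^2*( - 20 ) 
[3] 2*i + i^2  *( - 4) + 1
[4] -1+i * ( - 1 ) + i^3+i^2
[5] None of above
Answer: 1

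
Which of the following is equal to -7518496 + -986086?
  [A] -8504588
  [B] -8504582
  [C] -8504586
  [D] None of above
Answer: B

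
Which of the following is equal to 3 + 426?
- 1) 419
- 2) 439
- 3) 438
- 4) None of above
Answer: 4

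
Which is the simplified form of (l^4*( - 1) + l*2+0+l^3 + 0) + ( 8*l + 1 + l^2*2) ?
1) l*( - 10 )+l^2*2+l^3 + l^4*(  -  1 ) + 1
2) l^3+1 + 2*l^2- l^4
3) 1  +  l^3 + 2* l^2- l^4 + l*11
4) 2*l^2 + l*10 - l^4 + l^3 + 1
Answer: 4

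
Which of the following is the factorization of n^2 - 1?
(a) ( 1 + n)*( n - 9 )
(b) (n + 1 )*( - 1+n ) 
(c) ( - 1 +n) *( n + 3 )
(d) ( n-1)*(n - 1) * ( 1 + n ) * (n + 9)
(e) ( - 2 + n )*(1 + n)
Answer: b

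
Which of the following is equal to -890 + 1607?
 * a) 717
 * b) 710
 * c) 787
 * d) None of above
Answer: a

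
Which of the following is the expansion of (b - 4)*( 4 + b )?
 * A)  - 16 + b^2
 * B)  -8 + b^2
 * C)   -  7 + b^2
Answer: A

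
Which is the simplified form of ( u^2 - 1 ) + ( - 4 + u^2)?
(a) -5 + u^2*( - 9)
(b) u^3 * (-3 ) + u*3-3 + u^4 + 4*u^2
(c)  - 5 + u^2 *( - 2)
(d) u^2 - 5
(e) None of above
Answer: e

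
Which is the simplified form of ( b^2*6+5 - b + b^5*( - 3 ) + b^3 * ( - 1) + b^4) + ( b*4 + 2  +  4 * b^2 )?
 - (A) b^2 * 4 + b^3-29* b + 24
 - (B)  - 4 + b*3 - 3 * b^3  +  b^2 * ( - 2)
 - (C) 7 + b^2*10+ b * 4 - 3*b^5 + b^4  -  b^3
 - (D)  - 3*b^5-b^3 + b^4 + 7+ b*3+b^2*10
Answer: D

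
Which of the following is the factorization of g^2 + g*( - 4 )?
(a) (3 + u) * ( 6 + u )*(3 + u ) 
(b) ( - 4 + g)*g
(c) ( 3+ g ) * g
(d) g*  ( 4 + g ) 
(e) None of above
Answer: b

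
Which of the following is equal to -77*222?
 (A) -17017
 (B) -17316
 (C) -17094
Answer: C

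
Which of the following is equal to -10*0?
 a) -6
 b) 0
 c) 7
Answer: b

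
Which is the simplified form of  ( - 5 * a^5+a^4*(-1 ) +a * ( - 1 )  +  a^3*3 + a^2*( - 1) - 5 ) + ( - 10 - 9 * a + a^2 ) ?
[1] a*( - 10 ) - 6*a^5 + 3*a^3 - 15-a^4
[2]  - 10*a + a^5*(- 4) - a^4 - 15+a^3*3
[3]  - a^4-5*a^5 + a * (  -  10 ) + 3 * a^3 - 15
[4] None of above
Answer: 3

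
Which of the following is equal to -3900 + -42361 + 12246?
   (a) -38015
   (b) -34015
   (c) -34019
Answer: b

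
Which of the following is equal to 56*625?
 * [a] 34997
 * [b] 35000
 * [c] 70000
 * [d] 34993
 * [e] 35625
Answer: b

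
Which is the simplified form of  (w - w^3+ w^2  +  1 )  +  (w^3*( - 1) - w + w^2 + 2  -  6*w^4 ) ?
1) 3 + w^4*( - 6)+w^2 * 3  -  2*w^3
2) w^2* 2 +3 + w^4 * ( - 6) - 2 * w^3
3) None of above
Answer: 2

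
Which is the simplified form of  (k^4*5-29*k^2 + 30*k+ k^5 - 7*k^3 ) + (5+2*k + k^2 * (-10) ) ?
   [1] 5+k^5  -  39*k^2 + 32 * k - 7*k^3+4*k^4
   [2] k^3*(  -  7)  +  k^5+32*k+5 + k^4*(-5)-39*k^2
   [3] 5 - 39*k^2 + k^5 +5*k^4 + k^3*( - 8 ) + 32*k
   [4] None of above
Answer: 4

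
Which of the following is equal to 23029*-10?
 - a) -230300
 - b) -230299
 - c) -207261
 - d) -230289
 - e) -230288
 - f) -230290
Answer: f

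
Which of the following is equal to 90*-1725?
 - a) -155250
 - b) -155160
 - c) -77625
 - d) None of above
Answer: a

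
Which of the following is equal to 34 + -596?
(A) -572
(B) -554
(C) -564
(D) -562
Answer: D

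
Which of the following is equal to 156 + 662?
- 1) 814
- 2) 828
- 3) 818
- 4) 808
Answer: 3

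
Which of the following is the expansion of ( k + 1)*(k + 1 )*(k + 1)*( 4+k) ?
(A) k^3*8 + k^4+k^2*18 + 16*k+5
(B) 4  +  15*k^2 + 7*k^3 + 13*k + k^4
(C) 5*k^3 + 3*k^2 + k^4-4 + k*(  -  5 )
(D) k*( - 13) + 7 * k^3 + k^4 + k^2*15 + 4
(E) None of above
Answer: B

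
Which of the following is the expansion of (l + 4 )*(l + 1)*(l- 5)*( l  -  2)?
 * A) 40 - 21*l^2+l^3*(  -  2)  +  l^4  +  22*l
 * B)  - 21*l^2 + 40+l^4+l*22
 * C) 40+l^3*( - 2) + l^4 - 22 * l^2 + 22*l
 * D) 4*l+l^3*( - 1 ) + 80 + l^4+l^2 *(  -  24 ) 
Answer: A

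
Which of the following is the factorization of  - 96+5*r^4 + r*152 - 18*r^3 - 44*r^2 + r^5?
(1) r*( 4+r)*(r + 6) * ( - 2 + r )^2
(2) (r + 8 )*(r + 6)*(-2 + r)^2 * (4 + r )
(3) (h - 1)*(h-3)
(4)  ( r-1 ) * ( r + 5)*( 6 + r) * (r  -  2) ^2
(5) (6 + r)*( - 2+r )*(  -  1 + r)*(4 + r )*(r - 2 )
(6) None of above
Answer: 5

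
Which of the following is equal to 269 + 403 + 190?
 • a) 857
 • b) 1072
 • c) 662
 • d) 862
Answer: d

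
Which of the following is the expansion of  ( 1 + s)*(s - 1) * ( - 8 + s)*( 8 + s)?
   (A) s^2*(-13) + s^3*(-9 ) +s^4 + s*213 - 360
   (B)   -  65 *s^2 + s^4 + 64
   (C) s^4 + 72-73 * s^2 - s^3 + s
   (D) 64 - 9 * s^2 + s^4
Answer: B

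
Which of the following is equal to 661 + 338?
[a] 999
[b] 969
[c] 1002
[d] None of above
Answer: a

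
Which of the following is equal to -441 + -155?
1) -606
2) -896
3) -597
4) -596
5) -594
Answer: 4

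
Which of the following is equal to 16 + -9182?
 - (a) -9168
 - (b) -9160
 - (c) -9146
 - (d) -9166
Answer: d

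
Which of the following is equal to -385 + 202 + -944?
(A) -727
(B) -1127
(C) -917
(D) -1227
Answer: B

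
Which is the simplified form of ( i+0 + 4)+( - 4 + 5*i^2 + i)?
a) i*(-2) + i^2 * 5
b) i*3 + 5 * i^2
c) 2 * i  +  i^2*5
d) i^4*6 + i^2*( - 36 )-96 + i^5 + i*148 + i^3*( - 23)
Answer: c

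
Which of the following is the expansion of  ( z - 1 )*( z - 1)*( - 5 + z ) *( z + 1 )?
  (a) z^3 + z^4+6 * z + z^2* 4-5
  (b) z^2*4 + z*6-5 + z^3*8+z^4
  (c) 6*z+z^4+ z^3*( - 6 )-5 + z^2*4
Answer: c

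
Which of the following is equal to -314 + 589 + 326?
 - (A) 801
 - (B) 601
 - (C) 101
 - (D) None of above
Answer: B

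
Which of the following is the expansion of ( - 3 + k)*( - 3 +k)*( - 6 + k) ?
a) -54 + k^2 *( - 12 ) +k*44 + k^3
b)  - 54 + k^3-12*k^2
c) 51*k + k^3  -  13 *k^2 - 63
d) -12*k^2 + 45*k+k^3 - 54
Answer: d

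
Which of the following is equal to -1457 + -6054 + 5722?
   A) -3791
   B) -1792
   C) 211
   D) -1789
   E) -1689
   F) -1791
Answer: D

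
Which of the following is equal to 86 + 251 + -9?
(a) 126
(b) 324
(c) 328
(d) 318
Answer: c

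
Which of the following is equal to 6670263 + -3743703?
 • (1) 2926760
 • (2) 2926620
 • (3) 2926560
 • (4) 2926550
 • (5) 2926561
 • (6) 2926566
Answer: 3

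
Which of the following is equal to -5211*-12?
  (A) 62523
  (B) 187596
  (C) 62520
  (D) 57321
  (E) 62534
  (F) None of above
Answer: F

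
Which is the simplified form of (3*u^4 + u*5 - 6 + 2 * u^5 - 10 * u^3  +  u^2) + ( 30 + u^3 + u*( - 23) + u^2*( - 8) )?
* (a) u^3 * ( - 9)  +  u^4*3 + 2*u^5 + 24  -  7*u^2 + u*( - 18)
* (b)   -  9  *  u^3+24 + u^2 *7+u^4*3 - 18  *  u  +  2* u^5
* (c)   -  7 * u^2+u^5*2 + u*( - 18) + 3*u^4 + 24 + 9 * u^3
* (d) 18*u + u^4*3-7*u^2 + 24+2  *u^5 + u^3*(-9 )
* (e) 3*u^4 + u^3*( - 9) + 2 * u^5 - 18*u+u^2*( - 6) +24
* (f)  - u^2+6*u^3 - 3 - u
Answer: a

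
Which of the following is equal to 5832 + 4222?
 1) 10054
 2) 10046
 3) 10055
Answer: 1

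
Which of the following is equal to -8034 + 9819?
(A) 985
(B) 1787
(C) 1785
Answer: C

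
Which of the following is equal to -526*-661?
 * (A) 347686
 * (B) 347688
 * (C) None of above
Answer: A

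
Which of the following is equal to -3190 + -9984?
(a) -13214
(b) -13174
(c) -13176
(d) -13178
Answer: b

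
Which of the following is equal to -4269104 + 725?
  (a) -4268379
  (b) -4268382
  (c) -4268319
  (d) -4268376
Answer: a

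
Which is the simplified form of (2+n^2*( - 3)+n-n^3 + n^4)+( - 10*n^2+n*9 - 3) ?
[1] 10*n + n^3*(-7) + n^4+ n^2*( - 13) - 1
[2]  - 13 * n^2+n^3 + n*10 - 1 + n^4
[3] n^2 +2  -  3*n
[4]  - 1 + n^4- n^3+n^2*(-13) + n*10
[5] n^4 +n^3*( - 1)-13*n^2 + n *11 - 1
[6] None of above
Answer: 4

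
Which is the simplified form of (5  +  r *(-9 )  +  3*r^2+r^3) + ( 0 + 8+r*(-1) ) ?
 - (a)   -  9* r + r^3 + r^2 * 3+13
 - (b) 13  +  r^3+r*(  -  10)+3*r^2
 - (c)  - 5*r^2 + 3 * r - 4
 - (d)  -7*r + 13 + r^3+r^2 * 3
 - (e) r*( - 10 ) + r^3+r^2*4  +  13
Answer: b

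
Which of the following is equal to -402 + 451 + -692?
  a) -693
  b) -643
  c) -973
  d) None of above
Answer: b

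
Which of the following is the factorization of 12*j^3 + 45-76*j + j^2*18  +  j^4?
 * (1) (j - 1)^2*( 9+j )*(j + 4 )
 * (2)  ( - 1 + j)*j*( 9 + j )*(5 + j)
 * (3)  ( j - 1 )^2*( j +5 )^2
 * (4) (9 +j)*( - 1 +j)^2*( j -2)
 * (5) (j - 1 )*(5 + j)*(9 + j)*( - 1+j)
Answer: 5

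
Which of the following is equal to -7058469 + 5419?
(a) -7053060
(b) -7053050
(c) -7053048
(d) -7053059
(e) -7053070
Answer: b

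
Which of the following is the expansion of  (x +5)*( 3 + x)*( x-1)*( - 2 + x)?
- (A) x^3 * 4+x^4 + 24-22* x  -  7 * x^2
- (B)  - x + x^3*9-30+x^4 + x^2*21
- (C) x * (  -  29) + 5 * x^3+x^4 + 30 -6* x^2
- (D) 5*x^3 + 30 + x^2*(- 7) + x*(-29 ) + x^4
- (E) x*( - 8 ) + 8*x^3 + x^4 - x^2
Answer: D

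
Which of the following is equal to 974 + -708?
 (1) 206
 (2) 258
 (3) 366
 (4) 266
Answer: 4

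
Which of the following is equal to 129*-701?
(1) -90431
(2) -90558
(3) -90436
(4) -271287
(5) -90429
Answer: 5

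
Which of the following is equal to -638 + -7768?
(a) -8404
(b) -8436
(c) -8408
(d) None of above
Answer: d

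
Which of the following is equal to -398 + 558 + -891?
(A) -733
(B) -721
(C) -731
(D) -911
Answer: C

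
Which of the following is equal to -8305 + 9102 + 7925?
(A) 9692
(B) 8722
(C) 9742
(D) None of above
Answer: B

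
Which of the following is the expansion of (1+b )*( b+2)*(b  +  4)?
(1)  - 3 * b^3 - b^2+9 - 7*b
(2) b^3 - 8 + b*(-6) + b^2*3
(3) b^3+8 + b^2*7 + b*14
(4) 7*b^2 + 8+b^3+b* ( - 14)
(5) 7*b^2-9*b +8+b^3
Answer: 3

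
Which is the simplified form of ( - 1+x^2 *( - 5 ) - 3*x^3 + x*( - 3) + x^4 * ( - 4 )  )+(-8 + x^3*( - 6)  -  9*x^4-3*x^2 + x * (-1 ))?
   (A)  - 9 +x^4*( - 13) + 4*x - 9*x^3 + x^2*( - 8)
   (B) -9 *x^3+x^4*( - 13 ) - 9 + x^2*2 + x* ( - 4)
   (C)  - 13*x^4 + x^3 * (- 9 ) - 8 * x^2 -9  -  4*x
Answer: C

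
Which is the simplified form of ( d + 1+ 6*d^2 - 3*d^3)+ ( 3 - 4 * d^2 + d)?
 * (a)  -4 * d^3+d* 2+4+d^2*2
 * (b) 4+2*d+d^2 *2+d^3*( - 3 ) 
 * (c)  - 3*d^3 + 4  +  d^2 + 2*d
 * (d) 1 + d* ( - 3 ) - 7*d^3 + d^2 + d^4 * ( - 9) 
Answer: b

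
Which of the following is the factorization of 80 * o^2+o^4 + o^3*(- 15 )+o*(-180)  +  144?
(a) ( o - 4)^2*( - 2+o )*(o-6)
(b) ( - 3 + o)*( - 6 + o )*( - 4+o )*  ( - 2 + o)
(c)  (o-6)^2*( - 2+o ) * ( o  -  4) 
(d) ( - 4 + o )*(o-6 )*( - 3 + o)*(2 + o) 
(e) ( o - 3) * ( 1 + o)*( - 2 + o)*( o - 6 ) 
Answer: b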